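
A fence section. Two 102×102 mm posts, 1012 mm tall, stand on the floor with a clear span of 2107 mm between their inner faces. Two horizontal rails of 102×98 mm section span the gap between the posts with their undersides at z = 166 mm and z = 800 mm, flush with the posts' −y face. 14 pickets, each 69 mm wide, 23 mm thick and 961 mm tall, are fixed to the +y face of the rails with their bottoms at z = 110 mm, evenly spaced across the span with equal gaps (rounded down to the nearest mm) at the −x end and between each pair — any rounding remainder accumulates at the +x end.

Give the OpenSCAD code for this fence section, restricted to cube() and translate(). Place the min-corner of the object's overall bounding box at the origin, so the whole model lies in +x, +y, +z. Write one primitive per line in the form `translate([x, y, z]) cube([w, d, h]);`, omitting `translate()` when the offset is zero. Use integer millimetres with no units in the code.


cube([102, 102, 1012]);
translate([2209, 0, 0]) cube([102, 102, 1012]);
translate([102, 0, 166]) cube([2107, 102, 98]);
translate([102, 0, 800]) cube([2107, 102, 98]);
translate([178, 102, 110]) cube([69, 23, 961]);
translate([323, 102, 110]) cube([69, 23, 961]);
translate([468, 102, 110]) cube([69, 23, 961]);
translate([613, 102, 110]) cube([69, 23, 961]);
translate([758, 102, 110]) cube([69, 23, 961]);
translate([903, 102, 110]) cube([69, 23, 961]);
translate([1048, 102, 110]) cube([69, 23, 961]);
translate([1193, 102, 110]) cube([69, 23, 961]);
translate([1338, 102, 110]) cube([69, 23, 961]);
translate([1483, 102, 110]) cube([69, 23, 961]);
translate([1628, 102, 110]) cube([69, 23, 961]);
translate([1773, 102, 110]) cube([69, 23, 961]);
translate([1918, 102, 110]) cube([69, 23, 961]);
translate([2063, 102, 110]) cube([69, 23, 961]);


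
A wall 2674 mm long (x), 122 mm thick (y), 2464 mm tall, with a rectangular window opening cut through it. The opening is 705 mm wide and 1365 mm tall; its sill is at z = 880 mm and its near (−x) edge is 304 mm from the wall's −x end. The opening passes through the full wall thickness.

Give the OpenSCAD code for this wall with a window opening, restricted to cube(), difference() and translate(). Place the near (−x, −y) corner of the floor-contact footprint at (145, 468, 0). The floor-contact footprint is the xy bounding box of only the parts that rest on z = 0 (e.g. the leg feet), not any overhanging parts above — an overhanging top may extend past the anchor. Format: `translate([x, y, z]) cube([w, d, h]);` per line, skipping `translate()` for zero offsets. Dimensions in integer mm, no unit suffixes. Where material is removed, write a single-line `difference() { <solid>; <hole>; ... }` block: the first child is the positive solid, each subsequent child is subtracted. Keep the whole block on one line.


difference() { translate([145, 468, 0]) cube([2674, 122, 2464]); translate([449, 468, 880]) cube([705, 122, 1365]); }


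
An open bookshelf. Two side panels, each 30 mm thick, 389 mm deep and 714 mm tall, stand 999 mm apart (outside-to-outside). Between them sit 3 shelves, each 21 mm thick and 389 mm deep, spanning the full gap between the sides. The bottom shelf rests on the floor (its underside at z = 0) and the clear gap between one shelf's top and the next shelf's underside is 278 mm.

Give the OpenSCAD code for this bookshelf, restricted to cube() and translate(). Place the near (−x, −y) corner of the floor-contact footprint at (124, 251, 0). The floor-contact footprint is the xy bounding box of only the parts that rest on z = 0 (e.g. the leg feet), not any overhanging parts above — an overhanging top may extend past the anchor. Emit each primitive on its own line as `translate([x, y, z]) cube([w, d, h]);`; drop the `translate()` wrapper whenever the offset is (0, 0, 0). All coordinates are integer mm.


translate([124, 251, 0]) cube([30, 389, 714]);
translate([1093, 251, 0]) cube([30, 389, 714]);
translate([154, 251, 0]) cube([939, 389, 21]);
translate([154, 251, 299]) cube([939, 389, 21]);
translate([154, 251, 598]) cube([939, 389, 21]);


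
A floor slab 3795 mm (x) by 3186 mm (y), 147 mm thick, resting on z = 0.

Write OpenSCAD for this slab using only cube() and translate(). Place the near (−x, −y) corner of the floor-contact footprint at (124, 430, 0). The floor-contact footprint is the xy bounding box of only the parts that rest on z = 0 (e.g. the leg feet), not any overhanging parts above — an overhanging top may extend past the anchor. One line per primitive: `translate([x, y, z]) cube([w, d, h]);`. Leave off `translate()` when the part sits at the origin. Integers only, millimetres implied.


translate([124, 430, 0]) cube([3795, 3186, 147]);


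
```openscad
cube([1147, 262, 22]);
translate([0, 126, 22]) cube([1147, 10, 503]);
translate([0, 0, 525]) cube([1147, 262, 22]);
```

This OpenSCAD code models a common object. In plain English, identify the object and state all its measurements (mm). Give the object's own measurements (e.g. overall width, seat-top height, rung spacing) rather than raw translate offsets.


An I-beam lying along x, 1147 mm long. Overall section height 547 mm. Two flanges 262 mm wide (y) and 22 mm thick, one on the floor and one at the top; a web 10 mm thick runs between them, centred on the flange width.


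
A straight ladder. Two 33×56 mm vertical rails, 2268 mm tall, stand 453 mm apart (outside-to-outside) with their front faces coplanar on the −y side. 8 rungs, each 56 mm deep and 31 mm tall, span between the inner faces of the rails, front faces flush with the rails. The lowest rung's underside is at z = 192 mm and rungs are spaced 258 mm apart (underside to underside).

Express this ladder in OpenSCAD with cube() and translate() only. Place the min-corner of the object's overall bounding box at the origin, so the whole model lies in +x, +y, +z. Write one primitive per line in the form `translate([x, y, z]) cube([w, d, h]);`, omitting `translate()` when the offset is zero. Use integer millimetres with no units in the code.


cube([33, 56, 2268]);
translate([420, 0, 0]) cube([33, 56, 2268]);
translate([33, 0, 192]) cube([387, 56, 31]);
translate([33, 0, 450]) cube([387, 56, 31]);
translate([33, 0, 708]) cube([387, 56, 31]);
translate([33, 0, 966]) cube([387, 56, 31]);
translate([33, 0, 1224]) cube([387, 56, 31]);
translate([33, 0, 1482]) cube([387, 56, 31]);
translate([33, 0, 1740]) cube([387, 56, 31]);
translate([33, 0, 1998]) cube([387, 56, 31]);


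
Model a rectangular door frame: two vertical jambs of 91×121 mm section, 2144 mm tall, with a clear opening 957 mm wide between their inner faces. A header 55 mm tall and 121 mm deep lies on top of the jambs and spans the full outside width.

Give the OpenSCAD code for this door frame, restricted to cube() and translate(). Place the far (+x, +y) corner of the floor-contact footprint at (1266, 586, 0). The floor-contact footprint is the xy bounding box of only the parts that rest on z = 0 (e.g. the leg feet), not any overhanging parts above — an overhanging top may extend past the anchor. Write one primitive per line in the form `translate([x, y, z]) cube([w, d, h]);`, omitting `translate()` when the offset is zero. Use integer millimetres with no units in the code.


translate([127, 465, 0]) cube([91, 121, 2144]);
translate([1175, 465, 0]) cube([91, 121, 2144]);
translate([127, 465, 2144]) cube([1139, 121, 55]);


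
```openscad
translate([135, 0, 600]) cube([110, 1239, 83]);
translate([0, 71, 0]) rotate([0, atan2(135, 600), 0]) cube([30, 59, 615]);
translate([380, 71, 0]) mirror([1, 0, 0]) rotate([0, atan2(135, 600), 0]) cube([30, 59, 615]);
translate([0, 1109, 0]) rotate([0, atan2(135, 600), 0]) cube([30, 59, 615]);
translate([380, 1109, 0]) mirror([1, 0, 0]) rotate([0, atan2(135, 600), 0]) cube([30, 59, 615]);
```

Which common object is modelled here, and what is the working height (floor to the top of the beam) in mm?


A sawhorse. The overall height is 683 mm.

A beam across two mirrored pairs of raked legs — a sawhorse. The beam's underside is at z = 600 (matching the legs' vertical rise in atan2(135, 600)) and the beam is 83 mm tall, so its top is at 600 + 83 = 683 mm. The raked legs top out at the beam's underside, so that is the highest point.


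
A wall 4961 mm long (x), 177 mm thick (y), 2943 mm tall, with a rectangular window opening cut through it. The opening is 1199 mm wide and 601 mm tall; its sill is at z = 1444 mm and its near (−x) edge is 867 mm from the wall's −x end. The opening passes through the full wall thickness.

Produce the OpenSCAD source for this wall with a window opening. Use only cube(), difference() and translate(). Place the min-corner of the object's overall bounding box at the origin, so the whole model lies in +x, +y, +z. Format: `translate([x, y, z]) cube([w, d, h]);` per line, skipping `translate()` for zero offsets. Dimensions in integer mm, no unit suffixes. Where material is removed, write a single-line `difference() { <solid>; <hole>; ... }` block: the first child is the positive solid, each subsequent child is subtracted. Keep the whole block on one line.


difference() { cube([4961, 177, 2943]); translate([867, 0, 1444]) cube([1199, 177, 601]); }


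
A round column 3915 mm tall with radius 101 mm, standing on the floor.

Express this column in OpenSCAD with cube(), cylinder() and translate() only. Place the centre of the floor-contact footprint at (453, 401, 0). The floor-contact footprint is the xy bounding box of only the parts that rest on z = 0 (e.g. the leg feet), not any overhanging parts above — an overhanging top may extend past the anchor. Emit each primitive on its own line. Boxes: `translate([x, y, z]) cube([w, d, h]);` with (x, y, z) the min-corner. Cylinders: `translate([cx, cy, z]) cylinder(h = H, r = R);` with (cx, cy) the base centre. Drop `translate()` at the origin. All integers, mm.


translate([453, 401, 0]) cylinder(h = 3915, r = 101);


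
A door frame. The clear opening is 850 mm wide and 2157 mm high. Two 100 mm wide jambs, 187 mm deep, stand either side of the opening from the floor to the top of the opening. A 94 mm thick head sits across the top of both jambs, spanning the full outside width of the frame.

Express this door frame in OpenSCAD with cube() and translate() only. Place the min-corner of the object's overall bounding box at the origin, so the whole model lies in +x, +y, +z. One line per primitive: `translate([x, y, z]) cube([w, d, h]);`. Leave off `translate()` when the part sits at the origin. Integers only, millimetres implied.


cube([100, 187, 2157]);
translate([950, 0, 0]) cube([100, 187, 2157]);
translate([0, 0, 2157]) cube([1050, 187, 94]);


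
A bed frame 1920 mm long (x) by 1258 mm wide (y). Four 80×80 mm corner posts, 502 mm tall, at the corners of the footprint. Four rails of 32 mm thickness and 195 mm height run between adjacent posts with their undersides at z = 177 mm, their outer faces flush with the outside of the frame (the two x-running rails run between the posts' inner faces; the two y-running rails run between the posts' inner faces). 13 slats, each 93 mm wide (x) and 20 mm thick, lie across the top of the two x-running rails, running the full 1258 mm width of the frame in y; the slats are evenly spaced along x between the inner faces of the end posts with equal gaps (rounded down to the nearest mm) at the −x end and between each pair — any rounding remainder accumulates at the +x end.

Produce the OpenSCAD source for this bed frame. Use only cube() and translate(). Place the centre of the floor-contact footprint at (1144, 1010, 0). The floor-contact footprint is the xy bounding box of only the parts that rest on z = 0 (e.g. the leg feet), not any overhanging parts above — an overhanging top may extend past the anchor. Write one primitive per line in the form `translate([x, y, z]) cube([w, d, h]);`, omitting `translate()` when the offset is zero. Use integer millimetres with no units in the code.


translate([184, 381, 0]) cube([80, 80, 502]);
translate([184, 1559, 0]) cube([80, 80, 502]);
translate([2024, 381, 0]) cube([80, 80, 502]);
translate([2024, 1559, 0]) cube([80, 80, 502]);
translate([264, 381, 177]) cube([1760, 32, 195]);
translate([264, 1607, 177]) cube([1760, 32, 195]);
translate([184, 461, 177]) cube([32, 1098, 195]);
translate([2072, 461, 177]) cube([32, 1098, 195]);
translate([303, 381, 372]) cube([93, 1258, 20]);
translate([435, 381, 372]) cube([93, 1258, 20]);
translate([567, 381, 372]) cube([93, 1258, 20]);
translate([699, 381, 372]) cube([93, 1258, 20]);
translate([831, 381, 372]) cube([93, 1258, 20]);
translate([963, 381, 372]) cube([93, 1258, 20]);
translate([1095, 381, 372]) cube([93, 1258, 20]);
translate([1227, 381, 372]) cube([93, 1258, 20]);
translate([1359, 381, 372]) cube([93, 1258, 20]);
translate([1491, 381, 372]) cube([93, 1258, 20]);
translate([1623, 381, 372]) cube([93, 1258, 20]);
translate([1755, 381, 372]) cube([93, 1258, 20]);
translate([1887, 381, 372]) cube([93, 1258, 20]);


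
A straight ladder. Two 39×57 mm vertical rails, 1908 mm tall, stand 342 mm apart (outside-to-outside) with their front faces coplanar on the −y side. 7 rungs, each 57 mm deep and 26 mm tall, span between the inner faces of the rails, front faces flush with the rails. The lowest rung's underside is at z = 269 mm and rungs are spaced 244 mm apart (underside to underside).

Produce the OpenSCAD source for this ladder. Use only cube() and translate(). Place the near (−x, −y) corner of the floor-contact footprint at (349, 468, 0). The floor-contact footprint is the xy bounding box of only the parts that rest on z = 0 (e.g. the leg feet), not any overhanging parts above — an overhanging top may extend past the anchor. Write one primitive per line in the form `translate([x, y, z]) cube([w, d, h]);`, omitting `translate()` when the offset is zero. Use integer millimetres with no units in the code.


// rung span = 342 - 2*39 = 264
// rung[k] z = 269 + k*244
translate([349, 468, 0]) cube([39, 57, 1908]);
translate([652, 468, 0]) cube([39, 57, 1908]);
translate([388, 468, 269]) cube([264, 57, 26]);
translate([388, 468, 513]) cube([264, 57, 26]);
translate([388, 468, 757]) cube([264, 57, 26]);
translate([388, 468, 1001]) cube([264, 57, 26]);
translate([388, 468, 1245]) cube([264, 57, 26]);
translate([388, 468, 1489]) cube([264, 57, 26]);
translate([388, 468, 1733]) cube([264, 57, 26]);


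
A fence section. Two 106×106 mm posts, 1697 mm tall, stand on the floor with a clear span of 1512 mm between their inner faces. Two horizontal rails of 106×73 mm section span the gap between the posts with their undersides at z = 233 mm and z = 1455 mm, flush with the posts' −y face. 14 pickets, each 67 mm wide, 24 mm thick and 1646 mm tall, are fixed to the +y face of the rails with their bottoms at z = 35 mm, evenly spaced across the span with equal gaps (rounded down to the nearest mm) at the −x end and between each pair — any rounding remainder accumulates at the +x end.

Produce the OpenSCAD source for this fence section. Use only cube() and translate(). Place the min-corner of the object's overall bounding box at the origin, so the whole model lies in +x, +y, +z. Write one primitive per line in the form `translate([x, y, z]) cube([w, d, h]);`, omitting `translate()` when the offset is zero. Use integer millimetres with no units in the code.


cube([106, 106, 1697]);
translate([1618, 0, 0]) cube([106, 106, 1697]);
translate([106, 0, 233]) cube([1512, 106, 73]);
translate([106, 0, 1455]) cube([1512, 106, 73]);
translate([144, 106, 35]) cube([67, 24, 1646]);
translate([249, 106, 35]) cube([67, 24, 1646]);
translate([354, 106, 35]) cube([67, 24, 1646]);
translate([459, 106, 35]) cube([67, 24, 1646]);
translate([564, 106, 35]) cube([67, 24, 1646]);
translate([669, 106, 35]) cube([67, 24, 1646]);
translate([774, 106, 35]) cube([67, 24, 1646]);
translate([879, 106, 35]) cube([67, 24, 1646]);
translate([984, 106, 35]) cube([67, 24, 1646]);
translate([1089, 106, 35]) cube([67, 24, 1646]);
translate([1194, 106, 35]) cube([67, 24, 1646]);
translate([1299, 106, 35]) cube([67, 24, 1646]);
translate([1404, 106, 35]) cube([67, 24, 1646]);
translate([1509, 106, 35]) cube([67, 24, 1646]);


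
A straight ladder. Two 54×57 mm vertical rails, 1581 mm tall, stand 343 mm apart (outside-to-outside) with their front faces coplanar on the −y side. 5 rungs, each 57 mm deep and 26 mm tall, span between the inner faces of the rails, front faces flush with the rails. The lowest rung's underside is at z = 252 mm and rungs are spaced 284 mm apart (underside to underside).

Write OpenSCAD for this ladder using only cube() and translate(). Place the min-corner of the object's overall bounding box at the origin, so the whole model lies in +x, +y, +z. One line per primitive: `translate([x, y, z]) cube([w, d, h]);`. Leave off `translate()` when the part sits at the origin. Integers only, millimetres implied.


cube([54, 57, 1581]);
translate([289, 0, 0]) cube([54, 57, 1581]);
translate([54, 0, 252]) cube([235, 57, 26]);
translate([54, 0, 536]) cube([235, 57, 26]);
translate([54, 0, 820]) cube([235, 57, 26]);
translate([54, 0, 1104]) cube([235, 57, 26]);
translate([54, 0, 1388]) cube([235, 57, 26]);


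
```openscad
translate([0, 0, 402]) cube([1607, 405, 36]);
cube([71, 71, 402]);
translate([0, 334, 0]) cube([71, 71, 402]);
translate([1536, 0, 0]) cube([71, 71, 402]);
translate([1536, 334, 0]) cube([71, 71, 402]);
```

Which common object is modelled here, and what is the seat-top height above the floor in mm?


A bench. The seat-top height is 438 mm.

A long slab on four corner posts — a bench. The slab sits at z = 402 with thickness 36, so the top is 402 + 36 = 438 mm.


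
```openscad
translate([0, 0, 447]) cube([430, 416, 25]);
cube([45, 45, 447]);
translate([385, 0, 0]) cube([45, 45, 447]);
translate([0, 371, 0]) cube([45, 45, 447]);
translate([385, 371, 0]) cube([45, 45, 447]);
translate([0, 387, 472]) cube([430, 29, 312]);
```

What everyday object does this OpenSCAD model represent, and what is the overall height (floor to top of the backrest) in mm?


A chair. The overall height is 784 mm.

A slab on four corner posts with a tall panel at the back — a chair. The seat slab sits at z = 447 with thickness 25, and the 312 mm backrest starts at the seat top, so the overall height is 447 + 25 + 312 = 784 mm.


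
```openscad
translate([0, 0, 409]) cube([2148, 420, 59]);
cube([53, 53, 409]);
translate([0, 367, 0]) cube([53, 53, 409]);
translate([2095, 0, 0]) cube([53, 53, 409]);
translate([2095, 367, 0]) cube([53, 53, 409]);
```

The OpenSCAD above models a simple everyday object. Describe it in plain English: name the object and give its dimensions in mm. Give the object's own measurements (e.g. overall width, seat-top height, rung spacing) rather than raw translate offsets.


A bench: a 2148×420 mm seat slab, 59 mm thick, top at z = 468 mm, on four 53×53 mm square legs flush with the seat corners and standing on z = 0.


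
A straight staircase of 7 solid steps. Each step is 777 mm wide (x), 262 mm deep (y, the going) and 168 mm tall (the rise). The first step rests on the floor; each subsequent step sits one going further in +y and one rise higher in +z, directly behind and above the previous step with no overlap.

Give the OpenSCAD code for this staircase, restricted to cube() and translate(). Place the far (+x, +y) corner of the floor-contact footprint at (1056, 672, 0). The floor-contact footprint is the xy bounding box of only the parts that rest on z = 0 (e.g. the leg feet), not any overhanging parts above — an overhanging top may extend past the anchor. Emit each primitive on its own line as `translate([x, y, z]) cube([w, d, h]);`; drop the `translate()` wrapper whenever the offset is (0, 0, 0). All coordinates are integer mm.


translate([279, 410, 0]) cube([777, 262, 168]);
translate([279, 672, 168]) cube([777, 262, 168]);
translate([279, 934, 336]) cube([777, 262, 168]);
translate([279, 1196, 504]) cube([777, 262, 168]);
translate([279, 1458, 672]) cube([777, 262, 168]);
translate([279, 1720, 840]) cube([777, 262, 168]);
translate([279, 1982, 1008]) cube([777, 262, 168]);


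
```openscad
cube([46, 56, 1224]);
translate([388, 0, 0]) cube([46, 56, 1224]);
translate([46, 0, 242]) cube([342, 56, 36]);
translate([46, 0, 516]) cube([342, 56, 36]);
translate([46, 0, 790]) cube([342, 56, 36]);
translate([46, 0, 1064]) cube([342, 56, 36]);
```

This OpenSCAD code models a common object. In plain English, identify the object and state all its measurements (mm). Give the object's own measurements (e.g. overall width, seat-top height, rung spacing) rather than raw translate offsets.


A straight ladder. Two 46×56 mm vertical rails, 1224 mm tall, stand 434 mm apart (outside-to-outside) with their front faces coplanar on the −y side. 4 rungs, each 56 mm deep and 36 mm tall, span between the inner faces of the rails, front faces flush with the rails. The lowest rung's underside is at z = 242 mm and rungs are spaced 274 mm apart (underside to underside).


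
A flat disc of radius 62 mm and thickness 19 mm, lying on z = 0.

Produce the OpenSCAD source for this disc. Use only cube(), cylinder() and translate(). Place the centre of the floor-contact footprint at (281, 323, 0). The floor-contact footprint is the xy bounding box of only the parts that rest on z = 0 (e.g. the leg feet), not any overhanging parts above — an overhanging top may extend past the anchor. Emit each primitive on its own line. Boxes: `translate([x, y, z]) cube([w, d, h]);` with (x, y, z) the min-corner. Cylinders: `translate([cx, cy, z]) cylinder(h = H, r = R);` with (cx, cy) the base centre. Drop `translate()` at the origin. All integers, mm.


translate([281, 323, 0]) cylinder(h = 19, r = 62);


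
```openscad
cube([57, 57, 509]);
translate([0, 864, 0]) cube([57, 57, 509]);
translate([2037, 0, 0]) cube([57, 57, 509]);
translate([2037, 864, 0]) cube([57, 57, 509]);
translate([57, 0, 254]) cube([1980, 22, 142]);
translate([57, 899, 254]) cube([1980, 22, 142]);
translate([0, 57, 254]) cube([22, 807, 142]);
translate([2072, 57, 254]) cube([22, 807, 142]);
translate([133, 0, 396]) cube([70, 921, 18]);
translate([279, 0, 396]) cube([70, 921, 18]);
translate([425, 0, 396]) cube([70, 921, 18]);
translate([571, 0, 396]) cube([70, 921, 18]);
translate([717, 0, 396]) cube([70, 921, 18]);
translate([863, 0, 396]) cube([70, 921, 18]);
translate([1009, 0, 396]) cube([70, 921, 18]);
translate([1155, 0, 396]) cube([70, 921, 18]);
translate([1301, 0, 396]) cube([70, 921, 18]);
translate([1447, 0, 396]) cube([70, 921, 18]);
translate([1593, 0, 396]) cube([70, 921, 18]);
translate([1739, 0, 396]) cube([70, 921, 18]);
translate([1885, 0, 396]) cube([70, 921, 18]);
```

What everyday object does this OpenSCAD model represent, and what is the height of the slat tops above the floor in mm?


A bed frame. The slat-top height is 414 mm.

Four posts, four rails, and a row of slats — a bed frame. Slats sit on the rails at z = 254 + 142 = 396; with slat thickness 18, the top is 414 mm.


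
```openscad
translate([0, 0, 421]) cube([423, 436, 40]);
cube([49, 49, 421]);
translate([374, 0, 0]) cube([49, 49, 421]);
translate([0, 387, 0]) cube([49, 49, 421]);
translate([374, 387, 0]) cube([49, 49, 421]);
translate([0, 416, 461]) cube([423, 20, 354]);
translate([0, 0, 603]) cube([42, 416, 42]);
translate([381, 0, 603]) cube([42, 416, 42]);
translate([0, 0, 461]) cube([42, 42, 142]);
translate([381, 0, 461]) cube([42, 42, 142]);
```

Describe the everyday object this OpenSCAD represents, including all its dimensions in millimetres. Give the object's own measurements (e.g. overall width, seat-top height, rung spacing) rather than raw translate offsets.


A chair. The seat is a 423×436×40 mm slab with its top at z = 461 mm, on four 49×49 mm corner legs (flush with the seat edges, standing on z = 0). A flat backrest 20 mm thick, 354 mm tall, spans the full seat width and rises from the seat top along its +y edge, rear face flush with the rear of the seat. Two armrests of 42×42 mm section run along each side from the seat's front edge to the front of the backrest, top faces 184 mm above the seat top and outer faces flush with the seat's x-edges; a 42×42 mm post under the front of each armrest stands on the seat at the front corner.


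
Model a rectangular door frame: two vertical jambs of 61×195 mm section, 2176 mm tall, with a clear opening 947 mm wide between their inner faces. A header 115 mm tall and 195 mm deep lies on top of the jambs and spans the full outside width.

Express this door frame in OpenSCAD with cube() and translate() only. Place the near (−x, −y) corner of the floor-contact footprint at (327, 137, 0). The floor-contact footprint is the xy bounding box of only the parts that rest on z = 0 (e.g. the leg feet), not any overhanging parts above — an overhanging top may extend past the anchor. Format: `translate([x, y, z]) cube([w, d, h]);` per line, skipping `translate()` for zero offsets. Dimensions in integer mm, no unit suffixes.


translate([327, 137, 0]) cube([61, 195, 2176]);
translate([1335, 137, 0]) cube([61, 195, 2176]);
translate([327, 137, 2176]) cube([1069, 195, 115]);


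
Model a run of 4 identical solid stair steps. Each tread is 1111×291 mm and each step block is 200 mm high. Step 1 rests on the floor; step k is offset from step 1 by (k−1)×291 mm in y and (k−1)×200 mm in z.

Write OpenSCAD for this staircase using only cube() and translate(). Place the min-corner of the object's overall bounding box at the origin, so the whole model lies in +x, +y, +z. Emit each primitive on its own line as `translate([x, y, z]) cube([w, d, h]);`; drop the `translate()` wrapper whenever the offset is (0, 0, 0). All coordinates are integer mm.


cube([1111, 291, 200]);
translate([0, 291, 200]) cube([1111, 291, 200]);
translate([0, 582, 400]) cube([1111, 291, 200]);
translate([0, 873, 600]) cube([1111, 291, 200]);


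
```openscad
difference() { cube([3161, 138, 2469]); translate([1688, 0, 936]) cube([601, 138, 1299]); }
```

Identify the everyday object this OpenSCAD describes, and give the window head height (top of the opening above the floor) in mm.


A wall with a window opening. The window head height is 2235 mm.

A wall with a rectangular opening subtracted — a window. Sill at z = 936, opening 1299 mm tall, so the head is at 936 + 1299 = 2235 mm.


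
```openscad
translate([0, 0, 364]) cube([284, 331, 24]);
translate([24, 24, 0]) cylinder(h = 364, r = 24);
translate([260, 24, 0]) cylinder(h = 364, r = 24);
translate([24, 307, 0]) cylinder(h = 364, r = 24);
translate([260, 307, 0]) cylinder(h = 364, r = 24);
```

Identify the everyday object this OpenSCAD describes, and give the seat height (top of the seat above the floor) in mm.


A stool. The seat height is 388 mm.

A 284×331×24 slab at z = 364 on four corner cylinders — a stool. The seat top is 364 + 24 = 388 mm.


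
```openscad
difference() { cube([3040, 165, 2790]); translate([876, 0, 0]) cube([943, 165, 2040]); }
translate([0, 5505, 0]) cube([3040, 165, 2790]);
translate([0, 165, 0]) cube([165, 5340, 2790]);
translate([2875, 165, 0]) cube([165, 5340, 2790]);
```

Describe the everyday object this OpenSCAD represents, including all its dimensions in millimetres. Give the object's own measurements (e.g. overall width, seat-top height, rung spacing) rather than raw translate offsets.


A single room: four walls, each 2790 mm tall and 165 mm thick, enclosing an outside footprint 3040×5670 mm (x × y), no floor or roof. The front and back walls (−y and +y sides) run the full x-width; the side walls fit between their inner faces. A door opening 943 mm wide and 2040 mm tall is cut through the front wall from the floor up, its −x edge 876 mm from the wall's −x end.


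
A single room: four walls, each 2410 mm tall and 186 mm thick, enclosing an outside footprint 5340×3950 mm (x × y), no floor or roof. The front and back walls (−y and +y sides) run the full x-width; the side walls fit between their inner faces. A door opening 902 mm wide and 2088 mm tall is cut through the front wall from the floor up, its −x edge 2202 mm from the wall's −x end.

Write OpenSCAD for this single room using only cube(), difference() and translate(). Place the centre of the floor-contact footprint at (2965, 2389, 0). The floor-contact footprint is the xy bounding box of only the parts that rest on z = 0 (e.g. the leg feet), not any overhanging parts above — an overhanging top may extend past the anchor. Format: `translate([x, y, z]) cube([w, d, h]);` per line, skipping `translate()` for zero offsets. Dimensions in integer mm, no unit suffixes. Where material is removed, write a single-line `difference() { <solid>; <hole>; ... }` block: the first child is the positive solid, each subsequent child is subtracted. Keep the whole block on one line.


difference() { translate([295, 414, 0]) cube([5340, 186, 2410]); translate([2497, 414, 0]) cube([902, 186, 2088]); }
translate([295, 4178, 0]) cube([5340, 186, 2410]);
translate([295, 600, 0]) cube([186, 3578, 2410]);
translate([5449, 600, 0]) cube([186, 3578, 2410]);


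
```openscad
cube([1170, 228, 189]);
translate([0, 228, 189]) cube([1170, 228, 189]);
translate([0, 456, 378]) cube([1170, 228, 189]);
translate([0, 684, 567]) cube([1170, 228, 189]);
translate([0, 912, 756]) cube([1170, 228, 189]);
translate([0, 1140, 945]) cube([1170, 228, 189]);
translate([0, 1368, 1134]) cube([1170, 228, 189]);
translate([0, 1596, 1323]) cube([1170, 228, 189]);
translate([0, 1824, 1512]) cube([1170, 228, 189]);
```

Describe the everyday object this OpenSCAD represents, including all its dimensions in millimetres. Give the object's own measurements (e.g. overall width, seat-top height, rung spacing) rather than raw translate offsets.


A straight staircase of 9 solid steps. Each step is 1170 mm wide (x), 228 mm deep (y, the going) and 189 mm tall (the rise). The first step rests on the floor; each subsequent step sits one going further in +y and one rise higher in +z, directly behind and above the previous step with no overlap.


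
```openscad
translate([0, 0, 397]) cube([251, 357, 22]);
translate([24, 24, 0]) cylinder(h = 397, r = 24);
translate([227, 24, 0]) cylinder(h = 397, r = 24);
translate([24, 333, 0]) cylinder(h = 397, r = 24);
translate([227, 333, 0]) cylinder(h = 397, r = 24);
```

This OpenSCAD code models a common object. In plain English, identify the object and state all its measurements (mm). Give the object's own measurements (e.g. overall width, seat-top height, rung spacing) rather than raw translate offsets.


A simple wooden stool: a rectangular seat 251 mm (x) by 357 mm (y), 22 mm thick, top face at z = 419 mm, on four round legs, each 48 mm in diameter. The legs rest on z = 0, each leg's axis is inset half a diameter from the nearest pair of seat edges (so the leg's bounding box is flush with the corner).


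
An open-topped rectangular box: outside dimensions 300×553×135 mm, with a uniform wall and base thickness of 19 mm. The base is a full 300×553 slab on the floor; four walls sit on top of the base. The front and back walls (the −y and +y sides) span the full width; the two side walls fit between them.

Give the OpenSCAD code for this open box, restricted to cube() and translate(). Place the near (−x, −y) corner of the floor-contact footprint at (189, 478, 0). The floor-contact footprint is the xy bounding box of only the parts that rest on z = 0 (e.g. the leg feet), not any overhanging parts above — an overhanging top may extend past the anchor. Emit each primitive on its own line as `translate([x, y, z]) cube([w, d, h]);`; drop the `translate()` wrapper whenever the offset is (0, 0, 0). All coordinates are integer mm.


translate([189, 478, 0]) cube([300, 553, 19]);
translate([189, 478, 19]) cube([300, 19, 116]);
translate([189, 1012, 19]) cube([300, 19, 116]);
translate([189, 497, 19]) cube([19, 515, 116]);
translate([470, 497, 19]) cube([19, 515, 116]);


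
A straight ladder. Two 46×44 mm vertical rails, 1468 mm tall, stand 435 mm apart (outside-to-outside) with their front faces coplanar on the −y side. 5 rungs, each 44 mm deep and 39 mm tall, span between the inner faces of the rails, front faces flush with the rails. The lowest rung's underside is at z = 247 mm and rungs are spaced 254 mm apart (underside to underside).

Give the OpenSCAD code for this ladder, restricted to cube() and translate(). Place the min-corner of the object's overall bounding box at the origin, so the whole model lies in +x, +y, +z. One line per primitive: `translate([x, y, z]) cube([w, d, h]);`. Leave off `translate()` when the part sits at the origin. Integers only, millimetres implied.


// rung span = 435 - 2*46 = 343
// rung[k] z = 247 + k*254
cube([46, 44, 1468]);
translate([389, 0, 0]) cube([46, 44, 1468]);
translate([46, 0, 247]) cube([343, 44, 39]);
translate([46, 0, 501]) cube([343, 44, 39]);
translate([46, 0, 755]) cube([343, 44, 39]);
translate([46, 0, 1009]) cube([343, 44, 39]);
translate([46, 0, 1263]) cube([343, 44, 39]);


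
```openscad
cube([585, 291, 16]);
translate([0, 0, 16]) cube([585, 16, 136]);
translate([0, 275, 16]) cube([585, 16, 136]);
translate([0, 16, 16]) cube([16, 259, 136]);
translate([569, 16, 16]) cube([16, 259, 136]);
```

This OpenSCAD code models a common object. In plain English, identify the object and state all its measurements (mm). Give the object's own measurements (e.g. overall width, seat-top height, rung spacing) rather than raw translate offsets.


An open-topped rectangular box: outside dimensions 585×291×152 mm, with a uniform wall and base thickness of 16 mm. The base is a full 585×291 slab on the floor; four walls sit on top of the base. The front and back walls (the −y and +y sides) span the full width; the two side walls fit between them.


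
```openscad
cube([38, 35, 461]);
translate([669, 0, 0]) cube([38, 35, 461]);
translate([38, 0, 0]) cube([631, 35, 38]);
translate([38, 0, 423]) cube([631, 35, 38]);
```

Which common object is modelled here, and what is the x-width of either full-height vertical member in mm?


A picture frame. The border width is 38 mm.

Four thin pieces enclosing a rectangular opening — a picture frame. The two full-height stiles are 461 mm tall; the top rail sits at z = 423 and is 38 mm tall, so the border above the opening is 461 − 423 = 38 mm, matching the stile x-width.


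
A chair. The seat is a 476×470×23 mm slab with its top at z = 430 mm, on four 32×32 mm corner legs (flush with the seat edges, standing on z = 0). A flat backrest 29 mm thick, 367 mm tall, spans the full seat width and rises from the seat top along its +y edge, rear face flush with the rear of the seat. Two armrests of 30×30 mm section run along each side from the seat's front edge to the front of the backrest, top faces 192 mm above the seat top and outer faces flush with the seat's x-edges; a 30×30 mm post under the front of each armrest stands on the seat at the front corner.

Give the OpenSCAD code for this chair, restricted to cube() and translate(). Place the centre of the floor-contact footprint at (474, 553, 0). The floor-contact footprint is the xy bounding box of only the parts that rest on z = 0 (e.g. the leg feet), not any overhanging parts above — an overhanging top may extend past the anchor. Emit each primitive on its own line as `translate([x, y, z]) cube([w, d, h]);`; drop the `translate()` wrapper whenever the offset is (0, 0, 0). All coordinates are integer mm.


translate([236, 318, 407]) cube([476, 470, 23]);
translate([236, 318, 0]) cube([32, 32, 407]);
translate([680, 318, 0]) cube([32, 32, 407]);
translate([236, 756, 0]) cube([32, 32, 407]);
translate([680, 756, 0]) cube([32, 32, 407]);
translate([236, 759, 430]) cube([476, 29, 367]);
translate([236, 318, 592]) cube([30, 441, 30]);
translate([682, 318, 592]) cube([30, 441, 30]);
translate([236, 318, 430]) cube([30, 30, 162]);
translate([682, 318, 430]) cube([30, 30, 162]);


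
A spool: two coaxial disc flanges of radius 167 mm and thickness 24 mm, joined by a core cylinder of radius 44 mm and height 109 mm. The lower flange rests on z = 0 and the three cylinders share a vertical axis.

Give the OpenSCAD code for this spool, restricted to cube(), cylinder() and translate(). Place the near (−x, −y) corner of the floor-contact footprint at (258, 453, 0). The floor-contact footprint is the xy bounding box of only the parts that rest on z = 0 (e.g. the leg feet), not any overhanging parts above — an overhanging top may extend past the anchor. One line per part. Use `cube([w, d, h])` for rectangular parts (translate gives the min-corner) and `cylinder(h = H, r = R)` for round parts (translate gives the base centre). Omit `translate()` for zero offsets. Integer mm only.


translate([425, 620, 0]) cylinder(h = 24, r = 167);
translate([425, 620, 24]) cylinder(h = 109, r = 44);
translate([425, 620, 133]) cylinder(h = 24, r = 167);


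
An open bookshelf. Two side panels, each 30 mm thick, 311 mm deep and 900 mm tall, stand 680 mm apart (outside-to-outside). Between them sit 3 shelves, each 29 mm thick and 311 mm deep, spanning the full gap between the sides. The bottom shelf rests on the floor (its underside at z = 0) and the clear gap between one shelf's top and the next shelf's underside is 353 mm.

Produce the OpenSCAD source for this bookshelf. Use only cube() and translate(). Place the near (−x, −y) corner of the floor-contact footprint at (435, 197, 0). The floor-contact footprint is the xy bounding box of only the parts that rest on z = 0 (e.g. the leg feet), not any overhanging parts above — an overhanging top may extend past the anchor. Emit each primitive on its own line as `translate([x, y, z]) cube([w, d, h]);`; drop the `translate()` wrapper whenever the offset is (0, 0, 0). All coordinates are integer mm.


translate([435, 197, 0]) cube([30, 311, 900]);
translate([1085, 197, 0]) cube([30, 311, 900]);
translate([465, 197, 0]) cube([620, 311, 29]);
translate([465, 197, 382]) cube([620, 311, 29]);
translate([465, 197, 764]) cube([620, 311, 29]);


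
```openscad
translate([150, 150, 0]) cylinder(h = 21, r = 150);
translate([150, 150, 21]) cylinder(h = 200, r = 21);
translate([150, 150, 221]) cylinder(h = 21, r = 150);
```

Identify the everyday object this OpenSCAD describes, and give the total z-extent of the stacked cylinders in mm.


A spool. The overall height is 242 mm.

Three coaxial cylinders, large–small–large — a spool. Two 21 mm flanges and a 200 mm core give 21 + 200 + 21 = 242 mm.


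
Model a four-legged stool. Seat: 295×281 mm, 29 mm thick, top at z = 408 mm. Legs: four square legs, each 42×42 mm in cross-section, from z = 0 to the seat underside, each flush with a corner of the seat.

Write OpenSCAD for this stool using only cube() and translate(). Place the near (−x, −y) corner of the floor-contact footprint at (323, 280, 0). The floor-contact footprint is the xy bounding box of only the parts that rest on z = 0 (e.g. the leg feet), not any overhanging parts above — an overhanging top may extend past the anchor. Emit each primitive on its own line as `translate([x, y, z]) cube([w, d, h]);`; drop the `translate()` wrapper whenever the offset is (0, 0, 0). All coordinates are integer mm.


translate([323, 280, 379]) cube([295, 281, 29]);
translate([323, 280, 0]) cube([42, 42, 379]);
translate([576, 280, 0]) cube([42, 42, 379]);
translate([323, 519, 0]) cube([42, 42, 379]);
translate([576, 519, 0]) cube([42, 42, 379]);


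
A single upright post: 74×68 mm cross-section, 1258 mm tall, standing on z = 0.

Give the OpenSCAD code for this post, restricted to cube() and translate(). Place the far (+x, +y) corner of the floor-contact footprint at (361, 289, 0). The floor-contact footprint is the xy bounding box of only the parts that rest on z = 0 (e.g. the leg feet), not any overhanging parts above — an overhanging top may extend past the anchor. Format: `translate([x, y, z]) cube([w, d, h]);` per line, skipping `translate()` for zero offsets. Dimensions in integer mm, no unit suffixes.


translate([287, 221, 0]) cube([74, 68, 1258]);


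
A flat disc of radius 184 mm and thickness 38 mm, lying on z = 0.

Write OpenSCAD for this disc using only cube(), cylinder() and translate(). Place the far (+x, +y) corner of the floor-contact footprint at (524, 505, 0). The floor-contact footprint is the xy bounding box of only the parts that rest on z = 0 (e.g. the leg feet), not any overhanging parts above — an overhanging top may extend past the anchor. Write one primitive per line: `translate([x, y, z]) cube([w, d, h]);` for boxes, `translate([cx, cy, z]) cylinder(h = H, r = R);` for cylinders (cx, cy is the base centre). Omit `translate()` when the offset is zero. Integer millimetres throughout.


translate([340, 321, 0]) cylinder(h = 38, r = 184);
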